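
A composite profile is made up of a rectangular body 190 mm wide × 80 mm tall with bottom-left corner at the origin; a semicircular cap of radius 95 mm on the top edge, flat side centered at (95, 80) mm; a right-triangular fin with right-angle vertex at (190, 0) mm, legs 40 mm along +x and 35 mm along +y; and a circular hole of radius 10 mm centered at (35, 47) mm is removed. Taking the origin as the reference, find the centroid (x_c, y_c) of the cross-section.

x_c = 98.18 mm, y_c = 77.52 mm

Part | A | x̄ᵢ | ȳᵢ | A·x̄ᵢ | A·ȳᵢ
rectangular body | 15200.00 | 95.00 | 40.00 | 1444000.00 | 608000.00
semicircular top | 14176.44 | 95.00 | 120.32 | 1346761.50 | 1705698.28
triangular fin | 700.00 | 203.33 | 11.67 | 142333.33 | 8166.67
hole | -314.16 | 35.00 | 47.00 | -10995.57 | -14765.49
Σ | 29762.28 |  |  | 2922099.26 | 2307099.46
x_c = 2922099.26 / 29762.28 = 98.18 mm
y_c = 2307099.46 / 29762.28 = 77.52 mm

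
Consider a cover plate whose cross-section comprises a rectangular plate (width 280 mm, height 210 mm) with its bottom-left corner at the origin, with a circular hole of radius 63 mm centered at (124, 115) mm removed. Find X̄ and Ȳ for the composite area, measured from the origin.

plate: A = 280 × 210 = 58800.00, centroid at (140.00, 105.00).
hole: A = −π·63² = -12468.98, centroid at (124.00, 115.00).
ΣA = 46331.02 mm², ΣAX̄ = 6685846.33 mm³, ΣAȲ = 4740067.16 mm³.
X̄ = 6685846.33/46331.02 = 144.31 mm; Ȳ = 4740067.16/46331.02 = 102.31 mm.

X̄ = 144.31 mm, Ȳ = 102.31 mm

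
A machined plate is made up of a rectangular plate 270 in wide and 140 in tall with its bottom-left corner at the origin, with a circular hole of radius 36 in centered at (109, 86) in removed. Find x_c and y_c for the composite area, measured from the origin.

Part | A | x̄ᵢ | ȳᵢ | A·x̄ᵢ | A·ȳᵢ
plate | 37800.00 | 135.00 | 70.00 | 5103000.00 | 2646000.00
hole | -4071.50 | 109.00 | 86.00 | -443793.94 | -350149.35
Σ | 33728.50 |  |  | 4659206.06 | 2295850.65
x_c = 4659206.06 / 33728.50 = 138.14 in
y_c = 2295850.65 / 33728.50 = 68.07 in

x_c = 138.14 in, y_c = 68.07 in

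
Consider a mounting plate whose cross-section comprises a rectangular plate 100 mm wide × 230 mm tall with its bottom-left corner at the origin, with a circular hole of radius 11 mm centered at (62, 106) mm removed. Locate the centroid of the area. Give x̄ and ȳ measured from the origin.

plate: A = 100 × 230 = 23000.00, centroid at (50.00, 115.00).
hole: A = −π·11² = -380.13, centroid at (62.00, 106.00).
ΣA = 22619.87 mm²
ΣAx̄ = (23000.00)(50.00) + (-380.13)(62.00) = 1126431.77 mm³
ΣAȳ = (23000.00)(115.00) + (-380.13)(106.00) = 2604705.93 mm³
x̄ = 1126431.77 / 22619.87 = 49.80 mm
ȳ = 2604705.93 / 22619.87 = 115.15 mm

x̄ = 49.80 mm, ȳ = 115.15 mm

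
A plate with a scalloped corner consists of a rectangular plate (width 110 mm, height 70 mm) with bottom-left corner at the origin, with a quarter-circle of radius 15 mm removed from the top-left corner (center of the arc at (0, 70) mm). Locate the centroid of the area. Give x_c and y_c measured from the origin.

Part | A | x̄ᵢ | ȳᵢ | A·x̄ᵢ | A·ȳᵢ
plate | 7700.00 | 55.00 | 35.00 | 423500.00 | 269500.00
removed quarter-circle | -176.71 | 6.37 | 63.63 | -1125.00 | -11245.02
Σ | 7523.29 |  |  | 422375.00 | 258254.98
x_c = 422375.00 / 7523.29 = 56.14 mm
y_c = 258254.98 / 7523.29 = 34.33 mm

x_c = 56.14 mm, y_c = 34.33 mm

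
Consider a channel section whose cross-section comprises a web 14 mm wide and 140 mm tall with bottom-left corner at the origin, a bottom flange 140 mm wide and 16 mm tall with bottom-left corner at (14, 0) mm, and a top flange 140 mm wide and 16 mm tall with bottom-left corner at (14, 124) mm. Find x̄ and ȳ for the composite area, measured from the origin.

web: A = 14 × 140 = 1960.00, centroid at (7.00, 70.00).
bottom flange: A = 140 × 16 = 2240.00, centroid at (84.00, 8.00).
top flange: A = 140 × 16 = 2240.00, centroid at (84.00, 132.00).
ΣA = 6440.00 mm², ΣAx̄ = 390040.00 mm³, ΣAȳ = 450800.00 mm³.
x̄ = 390040.00/6440.00 = 60.57 mm; ȳ = 450800.00/6440.00 = 70.00 mm.

x̄ = 60.57 mm, ȳ = 70.00 mm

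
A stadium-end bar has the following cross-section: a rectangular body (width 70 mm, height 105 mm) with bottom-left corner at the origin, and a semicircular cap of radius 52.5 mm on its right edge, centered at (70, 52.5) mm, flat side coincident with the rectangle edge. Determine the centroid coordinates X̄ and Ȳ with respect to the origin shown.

X̄ = 56.23 mm, Ȳ = 52.50 mm

Part | A | x̄ᵢ | ȳᵢ | A·x̄ᵢ | A·ȳᵢ
rectangular body | 7350.00 | 35.00 | 52.50 | 257250.00 | 385875.00
semicircular end | 4329.51 | 92.28 | 52.50 | 399534.27 | 227299.14
Σ | 11679.51 |  |  | 656784.27 | 613174.14
X̄ = 656784.27 / 11679.51 = 56.23 mm
Ȳ = 613174.14 / 11679.51 = 52.50 mm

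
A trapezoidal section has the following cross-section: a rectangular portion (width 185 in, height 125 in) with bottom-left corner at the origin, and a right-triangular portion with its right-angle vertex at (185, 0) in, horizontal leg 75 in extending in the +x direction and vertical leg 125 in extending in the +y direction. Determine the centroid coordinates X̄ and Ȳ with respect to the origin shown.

X̄ = 112.30 in, Ȳ = 58.99 in

rectangular portion: A = 185 × 125 = 23125.00, centroid at (92.50, 62.50).
triangular portion: A = ½·75·125 = 4687.50, centroid at (210.00, 41.67).
ΣA = 27812.50 in², ΣAX̄ = 3123437.50 in³, ΣAȲ = 1640625.00 in³.
X̄ = 3123437.50/27812.50 = 112.30 in; Ȳ = 1640625.00/27812.50 = 58.99 in.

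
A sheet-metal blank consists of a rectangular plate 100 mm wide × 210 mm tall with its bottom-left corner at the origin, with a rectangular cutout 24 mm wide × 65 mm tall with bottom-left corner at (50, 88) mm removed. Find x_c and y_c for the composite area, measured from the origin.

x_c = 49.04 mm, y_c = 103.76 mm

plate: A = 100 × 210 = 21000.00, centroid at (50.00, 105.00).
hole: A = −(24 × 65) = -1560.00, centroid at (62.00, 120.50).
ΣA = 19440.00 mm²
ΣAx_c = (21000.00)(50.00) + (-1560.00)(62.00) = 953280.00 mm³
ΣAy_c = (21000.00)(105.00) + (-1560.00)(120.50) = 2017020.00 mm³
x_c = 953280.00 / 19440.00 = 49.04 mm
y_c = 2017020.00 / 19440.00 = 103.76 mm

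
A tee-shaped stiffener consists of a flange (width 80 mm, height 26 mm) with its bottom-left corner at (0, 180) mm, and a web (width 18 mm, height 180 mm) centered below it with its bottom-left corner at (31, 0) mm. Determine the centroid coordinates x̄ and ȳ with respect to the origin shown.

x̄ = 40.00 mm, ȳ = 130.27 mm

Part | A | x̄ᵢ | ȳᵢ | A·x̄ᵢ | A·ȳᵢ
web | 3240.00 | 40.00 | 90.00 | 129600.00 | 291600.00
flange | 2080.00 | 40.00 | 193.00 | 83200.00 | 401440.00
Σ | 5320.00 |  |  | 212800.00 | 693040.00
x̄ = 212800.00 / 5320.00 = 40.00 mm
ȳ = 693040.00 / 5320.00 = 130.27 mm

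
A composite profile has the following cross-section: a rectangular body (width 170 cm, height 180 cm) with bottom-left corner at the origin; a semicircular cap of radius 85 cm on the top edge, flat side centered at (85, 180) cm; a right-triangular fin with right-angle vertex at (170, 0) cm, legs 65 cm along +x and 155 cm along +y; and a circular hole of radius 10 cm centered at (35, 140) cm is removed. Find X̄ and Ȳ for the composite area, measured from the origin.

rectangular body: A = 170 × 180 = 30600.00, centroid at (85.00, 90.00).
semicircular top: A = ½π·85² = 11349.00, centroid at (85.00, 216.08).
triangular fin: A = ½·65·155 = 5037.50, centroid at (191.67, 51.67).
hole: A = −π·10² = -314.16, centroid at (35.00, 140.00).
ΣA = 46672.34 cm²
ΣAX̄ = (30600.00)(85.00) + (11349.00)(85.00) + (5037.50)(191.67) + (-314.16)(35.00) = 4520190.55 cm³
ΣAȲ = (30600.00)(90.00) + (11349.00)(216.08) + (5037.50)(51.67) + (-314.16)(140.00) = 5422525.83 cm³
X̄ = 4520190.55 / 46672.34 = 96.85 cm
Ȳ = 5422525.83 / 46672.34 = 116.18 cm

X̄ = 96.85 cm, Ȳ = 116.18 cm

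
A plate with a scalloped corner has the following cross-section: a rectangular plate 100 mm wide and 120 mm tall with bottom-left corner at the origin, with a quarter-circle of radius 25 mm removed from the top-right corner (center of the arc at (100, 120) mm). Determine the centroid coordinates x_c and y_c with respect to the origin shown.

x_c = 48.32 mm, y_c = 57.89 mm

Part | A | x̄ᵢ | ȳᵢ | A·x̄ᵢ | A·ȳᵢ
plate | 12000.00 | 50.00 | 60.00 | 600000.00 | 720000.00
removed quarter-circle | -490.87 | 89.39 | 109.39 | -43879.05 | -53696.53
Σ | 11509.13 |  |  | 556120.95 | 666303.47
x_c = 556120.95 / 11509.13 = 48.32 mm
y_c = 666303.47 / 11509.13 = 57.89 mm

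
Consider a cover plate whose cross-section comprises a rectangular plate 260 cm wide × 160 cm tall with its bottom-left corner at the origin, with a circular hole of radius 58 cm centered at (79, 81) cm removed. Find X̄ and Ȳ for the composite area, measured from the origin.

X̄ = 147.37 cm, Ȳ = 79.66 cm

plate: A = 260 × 160 = 41600.00, centroid at (130.00, 80.00).
hole: A = −π·58² = -10568.32, centroid at (79.00, 81.00).
ΣA = 31031.68 cm²
ΣAX̄ = (41600.00)(130.00) + (-10568.32)(79.00) = 4573102.90 cm³
ΣAȲ = (41600.00)(80.00) + (-10568.32)(81.00) = 2471966.27 cm³
X̄ = 4573102.90 / 31031.68 = 147.37 cm
Ȳ = 2471966.27 / 31031.68 = 79.66 cm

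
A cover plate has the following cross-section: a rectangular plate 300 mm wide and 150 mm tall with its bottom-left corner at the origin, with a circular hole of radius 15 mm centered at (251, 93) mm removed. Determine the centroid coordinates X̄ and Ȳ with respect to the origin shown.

plate: A = 300 × 150 = 45000.00, centroid at (150.00, 75.00).
hole: A = −π·15² = -706.86, centroid at (251.00, 93.00).
ΣA = 44293.14 mm²
ΣAX̄ = (45000.00)(150.00) + (-706.86)(251.00) = 6572578.55 mm³
ΣAȲ = (45000.00)(75.00) + (-706.86)(93.00) = 3309262.17 mm³
X̄ = 6572578.55 / 44293.14 = 148.39 mm
Ȳ = 3309262.17 / 44293.14 = 74.71 mm

X̄ = 148.39 mm, Ȳ = 74.71 mm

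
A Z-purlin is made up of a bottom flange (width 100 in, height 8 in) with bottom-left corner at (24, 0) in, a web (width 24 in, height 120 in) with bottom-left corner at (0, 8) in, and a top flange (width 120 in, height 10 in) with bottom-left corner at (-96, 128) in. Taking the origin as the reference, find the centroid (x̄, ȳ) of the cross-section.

bottom flange: A = 100 × 8 = 800.00, centroid at (74.00, 4.00).
web: A = 24 × 120 = 2880.00, centroid at (12.00, 68.00).
top flange: A = 120 × 10 = 1200.00, centroid at (-36.00, 133.00).
ΣA = 4880.00 in², ΣAx̄ = 50560.00 in³, ΣAȳ = 358640.00 in³.
x̄ = 50560.00/4880.00 = 10.36 in; ȳ = 358640.00/4880.00 = 73.49 in.

x̄ = 10.36 in, ȳ = 73.49 in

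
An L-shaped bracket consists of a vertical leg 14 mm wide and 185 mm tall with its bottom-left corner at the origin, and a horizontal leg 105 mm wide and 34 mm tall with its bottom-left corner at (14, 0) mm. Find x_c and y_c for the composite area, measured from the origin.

Part | A | x̄ᵢ | ȳᵢ | A·x̄ᵢ | A·ȳᵢ
vertical leg | 2590.00 | 7.00 | 92.50 | 18130.00 | 239575.00
horizontal leg | 3570.00 | 66.50 | 17.00 | 237405.00 | 60690.00
Σ | 6160.00 |  |  | 255535.00 | 300265.00
x_c = 255535.00 / 6160.00 = 41.48 mm
y_c = 300265.00 / 6160.00 = 48.74 mm

x_c = 41.48 mm, y_c = 48.74 mm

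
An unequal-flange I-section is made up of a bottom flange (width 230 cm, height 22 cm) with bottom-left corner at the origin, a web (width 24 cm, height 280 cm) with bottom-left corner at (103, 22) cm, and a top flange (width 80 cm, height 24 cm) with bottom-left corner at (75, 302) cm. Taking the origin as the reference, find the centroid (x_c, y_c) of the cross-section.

x_c = 115.00 cm, y_c = 127.53 cm

bottom flange: A = 230 × 22 = 5060.00, centroid at (115.00, 11.00).
web: A = 24 × 280 = 6720.00, centroid at (115.00, 162.00).
top flange: A = 80 × 24 = 1920.00, centroid at (115.00, 314.00).
ΣA = 13700.00 cm²
ΣAx_c = (5060.00)(115.00) + (6720.00)(115.00) + (1920.00)(115.00) = 1575500.00 cm³
ΣAy_c = (5060.00)(11.00) + (6720.00)(162.00) + (1920.00)(314.00) = 1747180.00 cm³
x_c = 1575500.00 / 13700.00 = 115.00 cm
y_c = 1747180.00 / 13700.00 = 127.53 cm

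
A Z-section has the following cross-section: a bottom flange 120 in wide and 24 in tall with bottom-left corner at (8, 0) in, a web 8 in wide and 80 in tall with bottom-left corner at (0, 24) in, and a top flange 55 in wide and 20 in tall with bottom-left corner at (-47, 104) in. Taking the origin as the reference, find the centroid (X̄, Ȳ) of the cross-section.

X̄ = 38.30 in, Ȳ = 43.49 in

bottom flange: A = 120 × 24 = 2880.00, centroid at (68.00, 12.00).
web: A = 8 × 80 = 640.00, centroid at (4.00, 64.00).
top flange: A = 55 × 20 = 1100.00, centroid at (-19.50, 114.00).
ΣA = 4620.00 in², ΣAX̄ = 176950.00 in³, ΣAȲ = 200920.00 in³.
X̄ = 176950.00/4620.00 = 38.30 in; Ȳ = 200920.00/4620.00 = 43.49 in.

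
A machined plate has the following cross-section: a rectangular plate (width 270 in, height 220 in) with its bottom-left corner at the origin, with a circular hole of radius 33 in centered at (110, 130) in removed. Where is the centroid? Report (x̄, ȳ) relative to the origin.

x̄ = 136.53 in, ȳ = 108.78 in

plate: A = 270 × 220 = 59400.00, centroid at (135.00, 110.00).
hole: A = −π·33² = -3421.19, centroid at (110.00, 130.00).
ΣA = 55978.81 in², ΣAx̄ = 7642668.62 in³, ΣAȳ = 6089244.73 in³.
x̄ = 7642668.62/55978.81 = 136.53 in; ȳ = 6089244.73/55978.81 = 108.78 in.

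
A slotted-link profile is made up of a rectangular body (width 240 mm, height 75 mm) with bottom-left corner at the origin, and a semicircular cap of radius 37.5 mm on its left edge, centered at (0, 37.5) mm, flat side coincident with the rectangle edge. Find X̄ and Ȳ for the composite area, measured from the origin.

Part | A | x̄ᵢ | ȳᵢ | A·x̄ᵢ | A·ȳᵢ
rectangular body | 18000.00 | 120.00 | 37.50 | 2160000.00 | 675000.00
semicircular end | 2208.93 | -15.92 | 37.50 | -35156.25 | 82834.96
Σ | 20208.93 |  |  | 2124843.75 | 757834.96
X̄ = 2124843.75 / 20208.93 = 105.14 mm
Ȳ = 757834.96 / 20208.93 = 37.50 mm

X̄ = 105.14 mm, Ȳ = 37.50 mm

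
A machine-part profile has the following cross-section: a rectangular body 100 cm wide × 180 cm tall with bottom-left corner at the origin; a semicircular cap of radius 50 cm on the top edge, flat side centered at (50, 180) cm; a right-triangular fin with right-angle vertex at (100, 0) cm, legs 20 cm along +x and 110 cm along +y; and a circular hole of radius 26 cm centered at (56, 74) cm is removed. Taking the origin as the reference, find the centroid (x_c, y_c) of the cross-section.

rectangular body: A = 100 × 180 = 18000.00, centroid at (50.00, 90.00).
semicircular top: A = ½π·50² = 3926.99, centroid at (50.00, 201.22).
triangular fin: A = ½·20·110 = 1100.00, centroid at (106.67, 36.67).
hole: A = −π·26² = -2123.72, centroid at (56.00, 74.00).
ΣA = 20903.27 cm², ΣAx_c = 1094754.74 cm³, ΣAy_c = 2293369.98 cm³.
x_c = 1094754.74/20903.27 = 52.37 cm; y_c = 2293369.98/20903.27 = 109.71 cm.

x_c = 52.37 cm, y_c = 109.71 cm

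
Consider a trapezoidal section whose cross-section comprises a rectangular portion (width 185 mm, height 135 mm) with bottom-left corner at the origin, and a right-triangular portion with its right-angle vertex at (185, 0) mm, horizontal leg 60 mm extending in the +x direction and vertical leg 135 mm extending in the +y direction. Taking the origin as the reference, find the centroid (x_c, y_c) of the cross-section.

x_c = 108.20 mm, y_c = 64.36 mm

rectangular portion: A = 185 × 135 = 24975.00, centroid at (92.50, 67.50).
triangular portion: A = ½·60·135 = 4050.00, centroid at (205.00, 45.00).
ΣA = 29025.00 mm²
ΣAx_c = (24975.00)(92.50) + (4050.00)(205.00) = 3140437.50 mm³
ΣAy_c = (24975.00)(67.50) + (4050.00)(45.00) = 1868062.50 mm³
x_c = 3140437.50 / 29025.00 = 108.20 mm
y_c = 1868062.50 / 29025.00 = 64.36 mm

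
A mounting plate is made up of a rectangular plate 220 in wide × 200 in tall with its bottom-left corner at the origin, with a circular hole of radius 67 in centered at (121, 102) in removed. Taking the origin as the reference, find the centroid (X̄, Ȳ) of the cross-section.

plate: A = 220 × 200 = 44000.00, centroid at (110.00, 100.00).
hole: A = −π·67² = -14102.61, centroid at (121.00, 102.00).
ΣA = 29897.39 in²
ΣAX̄ = (44000.00)(110.00) + (-14102.61)(121.00) = 3133584.26 in³
ΣAȲ = (44000.00)(100.00) + (-14102.61)(102.00) = 2961533.84 in³
X̄ = 3133584.26 / 29897.39 = 104.81 in
Ȳ = 2961533.84 / 29897.39 = 99.06 in

X̄ = 104.81 in, Ȳ = 99.06 in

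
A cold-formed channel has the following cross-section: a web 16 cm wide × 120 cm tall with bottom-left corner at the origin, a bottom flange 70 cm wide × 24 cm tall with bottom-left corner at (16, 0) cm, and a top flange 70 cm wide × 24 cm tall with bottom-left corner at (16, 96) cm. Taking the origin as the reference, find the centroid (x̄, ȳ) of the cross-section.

x̄ = 35.36 cm, ȳ = 60.00 cm

web: A = 16 × 120 = 1920.00, centroid at (8.00, 60.00).
bottom flange: A = 70 × 24 = 1680.00, centroid at (51.00, 12.00).
top flange: A = 70 × 24 = 1680.00, centroid at (51.00, 108.00).
ΣA = 5280.00 cm², ΣAx̄ = 186720.00 cm³, ΣAȳ = 316800.00 cm³.
x̄ = 186720.00/5280.00 = 35.36 cm; ȳ = 316800.00/5280.00 = 60.00 cm.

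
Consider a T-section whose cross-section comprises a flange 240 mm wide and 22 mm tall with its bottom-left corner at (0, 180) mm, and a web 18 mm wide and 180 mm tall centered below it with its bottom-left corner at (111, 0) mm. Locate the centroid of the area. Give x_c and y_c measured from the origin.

Part | A | x̄ᵢ | ȳᵢ | A·x̄ᵢ | A·ȳᵢ
web | 3240.00 | 120.00 | 90.00 | 388800.00 | 291600.00
flange | 5280.00 | 120.00 | 191.00 | 633600.00 | 1008480.00
Σ | 8520.00 |  |  | 1022400.00 | 1300080.00
x_c = 1022400.00 / 8520.00 = 120.00 mm
y_c = 1300080.00 / 8520.00 = 152.59 mm

x_c = 120.00 mm, y_c = 152.59 mm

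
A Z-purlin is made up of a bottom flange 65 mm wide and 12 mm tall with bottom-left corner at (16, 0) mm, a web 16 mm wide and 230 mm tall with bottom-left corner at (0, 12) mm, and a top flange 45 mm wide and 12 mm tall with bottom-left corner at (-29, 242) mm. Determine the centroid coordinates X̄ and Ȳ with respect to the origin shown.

Part | A | x̄ᵢ | ȳᵢ | A·x̄ᵢ | A·ȳᵢ
bottom flange | 780.00 | 48.50 | 6.00 | 37830.00 | 4680.00
web | 3680.00 | 8.00 | 127.00 | 29440.00 | 467360.00
top flange | 540.00 | -6.50 | 248.00 | -3510.00 | 133920.00
Σ | 5000.00 |  |  | 63760.00 | 605960.00
X̄ = 63760.00 / 5000.00 = 12.75 mm
Ȳ = 605960.00 / 5000.00 = 121.19 mm

X̄ = 12.75 mm, Ȳ = 121.19 mm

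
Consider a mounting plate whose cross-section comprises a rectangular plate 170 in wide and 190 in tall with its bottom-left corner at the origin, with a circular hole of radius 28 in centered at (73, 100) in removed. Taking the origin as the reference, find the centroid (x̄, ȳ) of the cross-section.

Part | A | x̄ᵢ | ȳᵢ | A·x̄ᵢ | A·ȳᵢ
plate | 32300.00 | 85.00 | 95.00 | 2745500.00 | 3068500.00
hole | -2463.01 | 73.00 | 100.00 | -179799.63 | -246300.86
Σ | 29836.99 |  |  | 2565700.37 | 2822199.14
x̄ = 2565700.37 / 29836.99 = 85.99 in
ȳ = 2822199.14 / 29836.99 = 94.59 in

x̄ = 85.99 in, ȳ = 94.59 in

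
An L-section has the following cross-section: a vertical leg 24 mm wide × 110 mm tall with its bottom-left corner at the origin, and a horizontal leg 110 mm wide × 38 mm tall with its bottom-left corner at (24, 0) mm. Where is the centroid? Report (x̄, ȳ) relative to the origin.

vertical leg: A = 24 × 110 = 2640.00, centroid at (12.00, 55.00).
horizontal leg: A = 110 × 38 = 4180.00, centroid at (79.00, 19.00).
ΣA = 6820.00 mm², ΣAx̄ = 361900.00 mm³, ΣAȳ = 224620.00 mm³.
x̄ = 361900.00/6820.00 = 53.06 mm; ȳ = 224620.00/6820.00 = 32.94 mm.

x̄ = 53.06 mm, ȳ = 32.94 mm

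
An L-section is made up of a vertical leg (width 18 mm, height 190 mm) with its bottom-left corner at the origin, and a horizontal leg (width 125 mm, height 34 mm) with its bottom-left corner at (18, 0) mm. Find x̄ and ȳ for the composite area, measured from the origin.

x̄ = 48.62 mm, ȳ = 51.78 mm

vertical leg: A = 18 × 190 = 3420.00, centroid at (9.00, 95.00).
horizontal leg: A = 125 × 34 = 4250.00, centroid at (80.50, 17.00).
ΣA = 7670.00 mm²
ΣAx̄ = (3420.00)(9.00) + (4250.00)(80.50) = 372905.00 mm³
ΣAȳ = (3420.00)(95.00) + (4250.00)(17.00) = 397150.00 mm³
x̄ = 372905.00 / 7670.00 = 48.62 mm
ȳ = 397150.00 / 7670.00 = 51.78 mm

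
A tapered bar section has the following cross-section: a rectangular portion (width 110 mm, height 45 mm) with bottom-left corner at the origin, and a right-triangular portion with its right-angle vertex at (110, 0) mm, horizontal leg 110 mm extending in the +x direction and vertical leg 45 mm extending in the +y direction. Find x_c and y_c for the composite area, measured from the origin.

x_c = 85.56 mm, y_c = 20.00 mm

rectangular portion: A = 110 × 45 = 4950.00, centroid at (55.00, 22.50).
triangular portion: A = ½·110·45 = 2475.00, centroid at (146.67, 15.00).
ΣA = 7425.00 mm², ΣAx_c = 635250.00 mm³, ΣAy_c = 148500.00 mm³.
x_c = 635250.00/7425.00 = 85.56 mm; y_c = 148500.00/7425.00 = 20.00 mm.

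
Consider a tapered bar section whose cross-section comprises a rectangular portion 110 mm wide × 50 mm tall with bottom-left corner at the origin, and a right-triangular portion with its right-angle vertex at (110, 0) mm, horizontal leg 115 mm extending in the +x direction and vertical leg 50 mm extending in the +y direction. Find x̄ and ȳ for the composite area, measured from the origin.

x̄ = 87.04 mm, ȳ = 22.14 mm

rectangular portion: A = 110 × 50 = 5500.00, centroid at (55.00, 25.00).
triangular portion: A = ½·115·50 = 2875.00, centroid at (148.33, 16.67).
ΣA = 8375.00 mm²
ΣAx̄ = (5500.00)(55.00) + (2875.00)(148.33) = 728958.33 mm³
ΣAȳ = (5500.00)(25.00) + (2875.00)(16.67) = 185416.67 mm³
x̄ = 728958.33 / 8375.00 = 87.04 mm
ȳ = 185416.67 / 8375.00 = 22.14 mm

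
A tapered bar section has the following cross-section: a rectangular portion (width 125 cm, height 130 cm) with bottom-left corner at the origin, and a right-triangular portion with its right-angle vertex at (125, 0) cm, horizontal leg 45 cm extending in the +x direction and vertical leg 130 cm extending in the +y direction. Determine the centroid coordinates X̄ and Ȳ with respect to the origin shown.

rectangular portion: A = 125 × 130 = 16250.00, centroid at (62.50, 65.00).
triangular portion: A = ½·45·130 = 2925.00, centroid at (140.00, 43.33).
ΣA = 19175.00 cm²
ΣAX̄ = (16250.00)(62.50) + (2925.00)(140.00) = 1425125.00 cm³
ΣAȲ = (16250.00)(65.00) + (2925.00)(43.33) = 1183000.00 cm³
X̄ = 1425125.00 / 19175.00 = 74.32 cm
Ȳ = 1183000.00 / 19175.00 = 61.69 cm

X̄ = 74.32 cm, Ȳ = 61.69 cm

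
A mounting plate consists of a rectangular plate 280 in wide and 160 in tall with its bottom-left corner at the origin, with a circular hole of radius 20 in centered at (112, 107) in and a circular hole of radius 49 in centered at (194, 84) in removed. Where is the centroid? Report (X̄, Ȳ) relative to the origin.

plate: A = 280 × 160 = 44800.00, centroid at (140.00, 80.00).
hole 1: A = −π·20² = -1256.64, centroid at (112.00, 107.00).
hole 2: A = −π·49² = -7542.96, centroid at (194.00, 84.00).
ΣA = 36000.40 in²
ΣAX̄ = (44800.00)(140.00) + (-1256.64)(112.00) + (-7542.96)(194.00) = 4667921.64 in³
ΣAȲ = (44800.00)(80.00) + (-1256.64)(107.00) + (-7542.96)(84.00) = 2815930.86 in³
X̄ = 4667921.64 / 36000.40 = 129.66 in
Ȳ = 2815930.86 / 36000.40 = 78.22 in

X̄ = 129.66 in, Ȳ = 78.22 in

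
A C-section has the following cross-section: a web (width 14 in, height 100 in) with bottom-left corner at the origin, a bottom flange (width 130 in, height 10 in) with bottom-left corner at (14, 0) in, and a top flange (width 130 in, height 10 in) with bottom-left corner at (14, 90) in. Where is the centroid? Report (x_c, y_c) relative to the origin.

x_c = 53.80 in, y_c = 50.00 in

Part | A | x̄ᵢ | ȳᵢ | A·x̄ᵢ | A·ȳᵢ
web | 1400.00 | 7.00 | 50.00 | 9800.00 | 70000.00
bottom flange | 1300.00 | 79.00 | 5.00 | 102700.00 | 6500.00
top flange | 1300.00 | 79.00 | 95.00 | 102700.00 | 123500.00
Σ | 4000.00 |  |  | 215200.00 | 200000.00
x_c = 215200.00 / 4000.00 = 53.80 in
y_c = 200000.00 / 4000.00 = 50.00 in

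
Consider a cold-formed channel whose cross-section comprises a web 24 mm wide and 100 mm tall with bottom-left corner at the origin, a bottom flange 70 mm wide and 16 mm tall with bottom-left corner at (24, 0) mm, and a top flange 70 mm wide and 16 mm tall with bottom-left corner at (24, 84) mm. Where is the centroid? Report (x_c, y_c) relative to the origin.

Part | A | x̄ᵢ | ȳᵢ | A·x̄ᵢ | A·ȳᵢ
web | 2400.00 | 12.00 | 50.00 | 28800.00 | 120000.00
bottom flange | 1120.00 | 59.00 | 8.00 | 66080.00 | 8960.00
top flange | 1120.00 | 59.00 | 92.00 | 66080.00 | 103040.00
Σ | 4640.00 |  |  | 160960.00 | 232000.00
x_c = 160960.00 / 4640.00 = 34.69 mm
y_c = 232000.00 / 4640.00 = 50.00 mm

x_c = 34.69 mm, y_c = 50.00 mm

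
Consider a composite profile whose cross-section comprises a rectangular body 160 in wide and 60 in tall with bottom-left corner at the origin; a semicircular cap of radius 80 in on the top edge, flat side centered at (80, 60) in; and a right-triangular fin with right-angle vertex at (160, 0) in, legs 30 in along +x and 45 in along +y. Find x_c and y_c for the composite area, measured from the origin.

x_c = 82.99 in, y_c = 61.13 in

rectangular body: A = 160 × 60 = 9600.00, centroid at (80.00, 30.00).
semicircular top: A = ½π·80² = 10053.10, centroid at (80.00, 93.95).
triangular fin: A = ½·30·45 = 675.00, centroid at (170.00, 15.00).
ΣA = 20328.10 in², ΣAx_c = 1686997.72 in³, ΣAy_c = 1242644.12 in³.
x_c = 1686997.72/20328.10 = 82.99 in; y_c = 1242644.12/20328.10 = 61.13 in.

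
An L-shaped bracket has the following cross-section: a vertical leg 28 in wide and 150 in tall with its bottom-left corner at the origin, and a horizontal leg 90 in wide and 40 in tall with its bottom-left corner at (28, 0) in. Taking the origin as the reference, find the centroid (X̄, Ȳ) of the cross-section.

X̄ = 41.23 in, Ȳ = 49.62 in

vertical leg: A = 28 × 150 = 4200.00, centroid at (14.00, 75.00).
horizontal leg: A = 90 × 40 = 3600.00, centroid at (73.00, 20.00).
ΣA = 7800.00 in²
ΣAX̄ = (4200.00)(14.00) + (3600.00)(73.00) = 321600.00 in³
ΣAȲ = (4200.00)(75.00) + (3600.00)(20.00) = 387000.00 in³
X̄ = 321600.00 / 7800.00 = 41.23 in
Ȳ = 387000.00 / 7800.00 = 49.62 in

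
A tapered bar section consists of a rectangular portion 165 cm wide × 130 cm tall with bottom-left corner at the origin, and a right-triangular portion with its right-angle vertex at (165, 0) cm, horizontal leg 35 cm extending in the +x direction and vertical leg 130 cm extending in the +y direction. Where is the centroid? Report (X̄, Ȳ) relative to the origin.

X̄ = 91.53 cm, Ȳ = 62.92 cm

rectangular portion: A = 165 × 130 = 21450.00, centroid at (82.50, 65.00).
triangular portion: A = ½·35·130 = 2275.00, centroid at (176.67, 43.33).
ΣA = 23725.00 cm²
ΣAX̄ = (21450.00)(82.50) + (2275.00)(176.67) = 2171541.67 cm³
ΣAȲ = (21450.00)(65.00) + (2275.00)(43.33) = 1492833.33 cm³
X̄ = 2171541.67 / 23725.00 = 91.53 cm
Ȳ = 1492833.33 / 23725.00 = 62.92 cm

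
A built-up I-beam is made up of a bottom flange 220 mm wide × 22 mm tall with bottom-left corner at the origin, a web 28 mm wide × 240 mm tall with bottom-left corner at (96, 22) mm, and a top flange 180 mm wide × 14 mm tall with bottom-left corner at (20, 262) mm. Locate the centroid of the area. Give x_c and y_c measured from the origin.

Part | A | x̄ᵢ | ȳᵢ | A·x̄ᵢ | A·ȳᵢ
bottom flange | 4840.00 | 110.00 | 11.00 | 532400.00 | 53240.00
web | 6720.00 | 110.00 | 142.00 | 739200.00 | 954240.00
top flange | 2520.00 | 110.00 | 269.00 | 277200.00 | 677880.00
Σ | 14080.00 |  |  | 1548800.00 | 1685360.00
x_c = 1548800.00 / 14080.00 = 110.00 mm
y_c = 1685360.00 / 14080.00 = 119.70 mm

x_c = 110.00 mm, y_c = 119.70 mm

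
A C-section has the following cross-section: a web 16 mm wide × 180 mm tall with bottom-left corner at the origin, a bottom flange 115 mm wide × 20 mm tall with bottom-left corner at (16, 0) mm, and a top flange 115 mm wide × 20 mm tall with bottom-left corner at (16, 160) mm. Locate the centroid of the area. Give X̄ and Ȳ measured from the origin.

X̄ = 48.28 mm, Ȳ = 90.00 mm

Part | A | x̄ᵢ | ȳᵢ | A·x̄ᵢ | A·ȳᵢ
web | 2880.00 | 8.00 | 90.00 | 23040.00 | 259200.00
bottom flange | 2300.00 | 73.50 | 10.00 | 169050.00 | 23000.00
top flange | 2300.00 | 73.50 | 170.00 | 169050.00 | 391000.00
Σ | 7480.00 |  |  | 361140.00 | 673200.00
X̄ = 361140.00 / 7480.00 = 48.28 mm
Ȳ = 673200.00 / 7480.00 = 90.00 mm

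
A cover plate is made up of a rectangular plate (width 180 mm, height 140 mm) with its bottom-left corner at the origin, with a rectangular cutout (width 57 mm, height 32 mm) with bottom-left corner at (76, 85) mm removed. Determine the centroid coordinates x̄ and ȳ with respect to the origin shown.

Part | A | x̄ᵢ | ȳᵢ | A·x̄ᵢ | A·ȳᵢ
plate | 25200.00 | 90.00 | 70.00 | 2268000.00 | 1764000.00
hole | -1824.00 | 104.50 | 101.00 | -190608.00 | -184224.00
Σ | 23376.00 |  |  | 2077392.00 | 1579776.00
x̄ = 2077392.00 / 23376.00 = 88.87 mm
ȳ = 1579776.00 / 23376.00 = 67.58 mm

x̄ = 88.87 mm, ȳ = 67.58 mm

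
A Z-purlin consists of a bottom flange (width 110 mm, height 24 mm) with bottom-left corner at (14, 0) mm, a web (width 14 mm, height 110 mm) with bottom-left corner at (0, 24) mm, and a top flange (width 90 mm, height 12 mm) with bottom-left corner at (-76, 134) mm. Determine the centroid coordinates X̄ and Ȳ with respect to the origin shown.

X̄ = 30.32 mm, Ȳ = 57.90 mm

bottom flange: A = 110 × 24 = 2640.00, centroid at (69.00, 12.00).
web: A = 14 × 110 = 1540.00, centroid at (7.00, 79.00).
top flange: A = 90 × 12 = 1080.00, centroid at (-31.00, 140.00).
ΣA = 5260.00 mm², ΣAX̄ = 159460.00 mm³, ΣAȲ = 304540.00 mm³.
X̄ = 159460.00/5260.00 = 30.32 mm; Ȳ = 304540.00/5260.00 = 57.90 mm.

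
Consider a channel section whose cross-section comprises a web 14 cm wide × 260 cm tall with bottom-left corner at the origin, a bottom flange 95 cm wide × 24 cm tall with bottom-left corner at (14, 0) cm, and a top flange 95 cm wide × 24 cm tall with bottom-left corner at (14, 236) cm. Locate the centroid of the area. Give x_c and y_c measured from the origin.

web: A = 14 × 260 = 3640.00, centroid at (7.00, 130.00).
bottom flange: A = 95 × 24 = 2280.00, centroid at (61.50, 12.00).
top flange: A = 95 × 24 = 2280.00, centroid at (61.50, 248.00).
ΣA = 8200.00 cm², ΣAx_c = 305920.00 cm³, ΣAy_c = 1066000.00 cm³.
x_c = 305920.00/8200.00 = 37.31 cm; y_c = 1066000.00/8200.00 = 130.00 cm.

x_c = 37.31 cm, y_c = 130.00 cm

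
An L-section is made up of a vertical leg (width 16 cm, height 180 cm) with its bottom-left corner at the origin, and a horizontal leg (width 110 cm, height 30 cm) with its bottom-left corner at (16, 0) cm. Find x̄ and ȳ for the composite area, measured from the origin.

vertical leg: A = 16 × 180 = 2880.00, centroid at (8.00, 90.00).
horizontal leg: A = 110 × 30 = 3300.00, centroid at (71.00, 15.00).
ΣA = 6180.00 cm²
ΣAx̄ = (2880.00)(8.00) + (3300.00)(71.00) = 257340.00 cm³
ΣAȳ = (2880.00)(90.00) + (3300.00)(15.00) = 308700.00 cm³
x̄ = 257340.00 / 6180.00 = 41.64 cm
ȳ = 308700.00 / 6180.00 = 49.95 cm

x̄ = 41.64 cm, ȳ = 49.95 cm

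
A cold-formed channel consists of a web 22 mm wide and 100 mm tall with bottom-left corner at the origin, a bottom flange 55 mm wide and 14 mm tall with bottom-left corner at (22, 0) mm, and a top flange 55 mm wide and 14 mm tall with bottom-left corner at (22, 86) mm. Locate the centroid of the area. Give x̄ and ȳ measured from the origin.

x̄ = 26.85 mm, ȳ = 50.00 mm

web: A = 22 × 100 = 2200.00, centroid at (11.00, 50.00).
bottom flange: A = 55 × 14 = 770.00, centroid at (49.50, 7.00).
top flange: A = 55 × 14 = 770.00, centroid at (49.50, 93.00).
ΣA = 3740.00 mm²
ΣAx̄ = (2200.00)(11.00) + (770.00)(49.50) + (770.00)(49.50) = 100430.00 mm³
ΣAȳ = (2200.00)(50.00) + (770.00)(7.00) + (770.00)(93.00) = 187000.00 mm³
x̄ = 100430.00 / 3740.00 = 26.85 mm
ȳ = 187000.00 / 3740.00 = 50.00 mm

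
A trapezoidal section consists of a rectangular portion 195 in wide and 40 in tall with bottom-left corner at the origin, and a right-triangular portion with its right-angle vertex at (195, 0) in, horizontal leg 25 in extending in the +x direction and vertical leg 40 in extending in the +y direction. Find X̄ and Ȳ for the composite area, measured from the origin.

X̄ = 103.88 in, Ȳ = 19.60 in

rectangular portion: A = 195 × 40 = 7800.00, centroid at (97.50, 20.00).
triangular portion: A = ½·25·40 = 500.00, centroid at (203.33, 13.33).
ΣA = 8300.00 in²
ΣAX̄ = (7800.00)(97.50) + (500.00)(203.33) = 862166.67 in³
ΣAȲ = (7800.00)(20.00) + (500.00)(13.33) = 162666.67 in³
X̄ = 862166.67 / 8300.00 = 103.88 in
Ȳ = 162666.67 / 8300.00 = 19.60 in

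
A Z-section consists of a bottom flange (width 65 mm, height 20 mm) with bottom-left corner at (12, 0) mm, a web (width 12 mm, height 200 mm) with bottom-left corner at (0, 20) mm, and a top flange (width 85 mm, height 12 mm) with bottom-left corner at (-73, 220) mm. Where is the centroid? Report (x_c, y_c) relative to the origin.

x_c = 8.72 mm, y_c = 112.61 mm

Part | A | x̄ᵢ | ȳᵢ | A·x̄ᵢ | A·ȳᵢ
bottom flange | 1300.00 | 44.50 | 10.00 | 57850.00 | 13000.00
web | 2400.00 | 6.00 | 120.00 | 14400.00 | 288000.00
top flange | 1020.00 | -30.50 | 226.00 | -31110.00 | 230520.00
Σ | 4720.00 |  |  | 41140.00 | 531520.00
x_c = 41140.00 / 4720.00 = 8.72 mm
y_c = 531520.00 / 4720.00 = 112.61 mm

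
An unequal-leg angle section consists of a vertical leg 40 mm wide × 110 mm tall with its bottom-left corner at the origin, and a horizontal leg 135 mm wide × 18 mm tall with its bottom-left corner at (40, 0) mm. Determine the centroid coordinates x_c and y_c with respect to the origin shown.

x_c = 51.13 mm, y_c = 38.63 mm

Part | A | x̄ᵢ | ȳᵢ | A·x̄ᵢ | A·ȳᵢ
vertical leg | 4400.00 | 20.00 | 55.00 | 88000.00 | 242000.00
horizontal leg | 2430.00 | 107.50 | 9.00 | 261225.00 | 21870.00
Σ | 6830.00 |  |  | 349225.00 | 263870.00
x_c = 349225.00 / 6830.00 = 51.13 mm
y_c = 263870.00 / 6830.00 = 38.63 mm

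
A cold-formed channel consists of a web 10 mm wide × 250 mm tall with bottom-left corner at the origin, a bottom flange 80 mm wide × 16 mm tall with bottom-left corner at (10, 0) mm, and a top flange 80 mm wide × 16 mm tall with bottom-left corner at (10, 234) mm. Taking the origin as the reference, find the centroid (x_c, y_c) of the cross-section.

x_c = 27.77 mm, y_c = 125.00 mm

web: A = 10 × 250 = 2500.00, centroid at (5.00, 125.00).
bottom flange: A = 80 × 16 = 1280.00, centroid at (50.00, 8.00).
top flange: A = 80 × 16 = 1280.00, centroid at (50.00, 242.00).
ΣA = 5060.00 mm²
ΣAx_c = (2500.00)(5.00) + (1280.00)(50.00) + (1280.00)(50.00) = 140500.00 mm³
ΣAy_c = (2500.00)(125.00) + (1280.00)(8.00) + (1280.00)(242.00) = 632500.00 mm³
x_c = 140500.00 / 5060.00 = 27.77 mm
y_c = 632500.00 / 5060.00 = 125.00 mm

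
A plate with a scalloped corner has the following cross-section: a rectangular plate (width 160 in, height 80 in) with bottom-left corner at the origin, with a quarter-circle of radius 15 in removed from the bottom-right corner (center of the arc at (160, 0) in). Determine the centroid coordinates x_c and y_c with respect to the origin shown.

plate: A = 160 × 80 = 12800.00, centroid at (80.00, 40.00).
removed quarter-circle: A = −¼π·15² = -176.71, centroid at (153.63, 6.37).
ΣA = 12623.29 in², ΣAx_c = 996850.67 in³, ΣAy_c = 510875.00 in³.
x_c = 996850.67/12623.29 = 78.97 in; y_c = 510875.00/12623.29 = 40.47 in.

x_c = 78.97 in, y_c = 40.47 in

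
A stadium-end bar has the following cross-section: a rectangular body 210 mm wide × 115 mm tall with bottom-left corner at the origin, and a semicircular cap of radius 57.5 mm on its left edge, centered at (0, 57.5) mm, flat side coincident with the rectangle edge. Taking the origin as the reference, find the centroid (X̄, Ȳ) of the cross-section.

rectangular body: A = 210 × 115 = 24150.00, centroid at (105.00, 57.50).
semicircular end: A = ½π·57.5² = 5193.45, centroid at (-24.40, 57.50).
ΣA = 29343.45 mm², ΣAX̄ = 2409010.42 mm³, ΣAȲ = 1687248.11 mm³.
X̄ = 2409010.42/29343.45 = 82.10 mm; Ȳ = 1687248.11/29343.45 = 57.50 mm.

X̄ = 82.10 mm, Ȳ = 57.50 mm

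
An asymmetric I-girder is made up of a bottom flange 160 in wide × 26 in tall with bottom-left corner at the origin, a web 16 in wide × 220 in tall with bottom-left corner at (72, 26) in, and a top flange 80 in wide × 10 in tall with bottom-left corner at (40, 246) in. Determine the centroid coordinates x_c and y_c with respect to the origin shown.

x_c = 80.00 in, y_c = 86.51 in

Part | A | x̄ᵢ | ȳᵢ | A·x̄ᵢ | A·ȳᵢ
bottom flange | 4160.00 | 80.00 | 13.00 | 332800.00 | 54080.00
web | 3520.00 | 80.00 | 136.00 | 281600.00 | 478720.00
top flange | 800.00 | 80.00 | 251.00 | 64000.00 | 200800.00
Σ | 8480.00 |  |  | 678400.00 | 733600.00
x_c = 678400.00 / 8480.00 = 80.00 in
y_c = 733600.00 / 8480.00 = 86.51 in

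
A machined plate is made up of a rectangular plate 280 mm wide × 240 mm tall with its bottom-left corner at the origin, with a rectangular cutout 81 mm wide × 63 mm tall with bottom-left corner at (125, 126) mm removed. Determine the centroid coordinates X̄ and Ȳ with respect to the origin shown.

plate: A = 280 × 240 = 67200.00, centroid at (140.00, 120.00).
hole: A = −(81 × 63) = -5103.00, centroid at (165.50, 157.50).
ΣA = 62097.00 mm², ΣAX̄ = 8563453.50 mm³, ΣAȲ = 7260277.50 mm³.
X̄ = 8563453.50/62097.00 = 137.90 mm; Ȳ = 7260277.50/62097.00 = 116.92 mm.

X̄ = 137.90 mm, Ȳ = 116.92 mm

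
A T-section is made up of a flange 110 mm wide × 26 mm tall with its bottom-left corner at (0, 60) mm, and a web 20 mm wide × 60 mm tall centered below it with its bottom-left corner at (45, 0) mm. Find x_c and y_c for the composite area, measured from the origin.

web: A = 20 × 60 = 1200.00, centroid at (55.00, 30.00).
flange: A = 110 × 26 = 2860.00, centroid at (55.00, 73.00).
ΣA = 4060.00 mm², ΣAx_c = 223300.00 mm³, ΣAy_c = 244780.00 mm³.
x_c = 223300.00/4060.00 = 55.00 mm; y_c = 244780.00/4060.00 = 60.29 mm.

x_c = 55.00 mm, y_c = 60.29 mm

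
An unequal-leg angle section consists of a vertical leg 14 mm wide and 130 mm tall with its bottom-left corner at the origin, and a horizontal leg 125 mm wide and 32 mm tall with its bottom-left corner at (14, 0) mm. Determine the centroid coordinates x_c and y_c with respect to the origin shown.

vertical leg: A = 14 × 130 = 1820.00, centroid at (7.00, 65.00).
horizontal leg: A = 125 × 32 = 4000.00, centroid at (76.50, 16.00).
ΣA = 5820.00 mm², ΣAx_c = 318740.00 mm³, ΣAy_c = 182300.00 mm³.
x_c = 318740.00/5820.00 = 54.77 mm; y_c = 182300.00/5820.00 = 31.32 mm.

x_c = 54.77 mm, y_c = 31.32 mm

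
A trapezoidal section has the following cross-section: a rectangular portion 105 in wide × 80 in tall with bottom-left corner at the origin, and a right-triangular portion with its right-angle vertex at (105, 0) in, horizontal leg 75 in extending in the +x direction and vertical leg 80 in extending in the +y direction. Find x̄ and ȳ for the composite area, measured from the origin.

rectangular portion: A = 105 × 80 = 8400.00, centroid at (52.50, 40.00).
triangular portion: A = ½·75·80 = 3000.00, centroid at (130.00, 26.67).
ΣA = 11400.00 in², ΣAx̄ = 831000.00 in³, ΣAȳ = 416000.00 in³.
x̄ = 831000.00/11400.00 = 72.89 in; ȳ = 416000.00/11400.00 = 36.49 in.

x̄ = 72.89 in, ȳ = 36.49 in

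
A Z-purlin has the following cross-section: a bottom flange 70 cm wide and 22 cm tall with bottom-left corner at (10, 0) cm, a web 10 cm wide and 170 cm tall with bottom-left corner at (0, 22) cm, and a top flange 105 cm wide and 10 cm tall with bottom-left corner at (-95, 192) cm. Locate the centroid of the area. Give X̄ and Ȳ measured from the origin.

X̄ = 7.73 cm, Ȳ = 94.57 cm

Part | A | x̄ᵢ | ȳᵢ | A·x̄ᵢ | A·ȳᵢ
bottom flange | 1540.00 | 45.00 | 11.00 | 69300.00 | 16940.00
web | 1700.00 | 5.00 | 107.00 | 8500.00 | 181900.00
top flange | 1050.00 | -42.50 | 197.00 | -44625.00 | 206850.00
Σ | 4290.00 |  |  | 33175.00 | 405690.00
X̄ = 33175.00 / 4290.00 = 7.73 cm
Ȳ = 405690.00 / 4290.00 = 94.57 cm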